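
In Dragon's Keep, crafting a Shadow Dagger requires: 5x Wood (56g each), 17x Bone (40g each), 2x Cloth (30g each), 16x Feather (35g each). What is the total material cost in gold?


Cost breakdown:
  Wood: 5 * 56 = 280
  Bone: 17 * 40 = 680
  Cloth: 2 * 30 = 60
  Feather: 16 * 35 = 560
Total = 280 + 680 + 60 + 560 = 1580

1580 gold


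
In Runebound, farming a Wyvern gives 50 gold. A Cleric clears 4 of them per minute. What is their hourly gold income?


Gold per minute = 50 * 4 = 200
Gold per hour = 200 * 60 = 12000

12000 gold/hour


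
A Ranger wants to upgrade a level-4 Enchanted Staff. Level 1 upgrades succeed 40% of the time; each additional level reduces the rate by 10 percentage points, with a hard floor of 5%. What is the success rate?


raw_rate = 40 - 10 * (4 - 1)
= 40 - 10 * 3
= 40 - 30
= 10
Apply floor: max(10, 5) = 10%

10%


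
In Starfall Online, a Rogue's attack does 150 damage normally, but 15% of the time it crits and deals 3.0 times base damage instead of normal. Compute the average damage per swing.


E[dmg] = base * (1 + crit_chance * (crit_mult - 1))
cc as decimal = 15/100 = 0.15
cm - 1 = 3.0 - 1 = 2.0
Bonus factor = 0.15 * 2.0 = 0.3
Total multiplier = 1 + 0.3 = 1.3
Expected damage = 150 * 1.3 = 195.00

195.00 damage


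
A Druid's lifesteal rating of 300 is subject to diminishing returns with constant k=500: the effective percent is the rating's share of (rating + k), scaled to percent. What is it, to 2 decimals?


effective% = rating / (rating + k) * 100
= 300 / (300 + 500) * 100
= 300 / 800 * 100
= 0.375 * 100
= 37.50%

37.50%


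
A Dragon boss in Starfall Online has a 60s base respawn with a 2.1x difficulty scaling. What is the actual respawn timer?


Respawn time = base * multiplier
= 60 * 2.1
= 126.0 seconds

126.0 seconds


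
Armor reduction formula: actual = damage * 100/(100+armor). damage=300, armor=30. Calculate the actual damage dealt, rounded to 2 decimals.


actual = 300 * 100 / (100 + 30)
= 300 * 100 / 130
= 30000 / 130
= 230.77

230.77 damage


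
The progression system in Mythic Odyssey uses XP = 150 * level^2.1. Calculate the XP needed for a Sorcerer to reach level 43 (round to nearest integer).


XP = 150 * level^2.1
Substitute level = 43:
XP = 150 * 43^2.1
= 150 * 2693.294
= 403994

403994 XP


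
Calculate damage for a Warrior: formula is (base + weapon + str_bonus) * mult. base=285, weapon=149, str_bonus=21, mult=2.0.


Sum base + weapon + str = 285 + 149 + 21 = 455
Multiply by 2.0:
455 * 2.0 = 910.0

910.0 damage


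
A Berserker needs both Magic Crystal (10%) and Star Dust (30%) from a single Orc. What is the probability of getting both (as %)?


For independent events, P(both) = P(A) * P(B)
= 10% * 30%
= 300 / 100 %
= 3.0%

3.0%


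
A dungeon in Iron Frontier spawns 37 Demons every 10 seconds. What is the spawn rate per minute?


Spawns per minute = count * (60 / interval)
= 37 * (60 / 10)
= 37 * 6.0
= 222.0

222.0 per minute


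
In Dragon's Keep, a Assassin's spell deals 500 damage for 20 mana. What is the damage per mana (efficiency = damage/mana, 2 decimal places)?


Efficiency = damage / mana
= 500 / 20
= 25.00

25.00 dmg/mana


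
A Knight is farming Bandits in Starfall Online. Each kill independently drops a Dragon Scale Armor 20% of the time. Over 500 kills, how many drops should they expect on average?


Expected drops = kills * (drop_rate / 100)
= 500 * (20 / 100)
= 500 * 0.2
= 100.0

100.0 drops


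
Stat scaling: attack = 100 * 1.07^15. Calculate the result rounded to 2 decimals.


value = base * growth^level
= 100 * 1.07^15
= 100 * 2.759032
= 275.90

275.90 attack


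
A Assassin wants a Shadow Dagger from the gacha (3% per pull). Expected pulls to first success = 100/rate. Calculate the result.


Expected pulls for a geometric distribution = 1/p = 100 / rate%
= 100 / 3
= 33.33

33.33 pulls


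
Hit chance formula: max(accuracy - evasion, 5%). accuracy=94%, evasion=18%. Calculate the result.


accuracy - evasion = 94 - 18 = 76
Apply floor: max(76, 5) = 76
Hit chance = 76%

76%


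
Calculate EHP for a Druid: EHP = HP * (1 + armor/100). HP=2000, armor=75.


EHP = 2000 * (1 + 75/100)
= 2000 * (1 + 0.75)
= 2000 * 1.75
= 3500.0

3500.0 EHP


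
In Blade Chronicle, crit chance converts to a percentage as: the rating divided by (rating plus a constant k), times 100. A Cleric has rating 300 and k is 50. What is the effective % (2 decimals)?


effective% = rating / (rating + k) * 100
= 300 / (300 + 50) * 100
= 300 / 350 * 100
= 0.857143 * 100
= 85.71%

85.71%


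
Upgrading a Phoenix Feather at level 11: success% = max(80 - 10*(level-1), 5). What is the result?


raw_rate = 80 - 10 * (11 - 1)
= 80 - 10 * 10
= 80 - 100
= -20
Apply floor: max(-20, 5) = 5%

5%


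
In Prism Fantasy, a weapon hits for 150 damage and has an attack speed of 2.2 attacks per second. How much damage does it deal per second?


DPS = damage * attack_speed
= 150 * 2.2
= 330.0

330.0 DPS


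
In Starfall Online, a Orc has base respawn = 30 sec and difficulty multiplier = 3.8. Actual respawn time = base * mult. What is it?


Respawn time = base * multiplier
= 30 * 3.8
= 114.0 seconds

114.0 seconds


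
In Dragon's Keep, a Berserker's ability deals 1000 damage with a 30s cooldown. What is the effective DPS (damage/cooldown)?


DPS = damage / cooldown
= 1000 / 30
= 33.33

33.33 DPS


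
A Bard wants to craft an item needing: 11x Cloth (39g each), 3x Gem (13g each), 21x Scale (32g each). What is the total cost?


Cost breakdown:
  Cloth: 11 * 39 = 429
  Gem: 3 * 13 = 39
  Scale: 21 * 32 = 672
Total = 429 + 39 + 672 = 1140

1140 gold


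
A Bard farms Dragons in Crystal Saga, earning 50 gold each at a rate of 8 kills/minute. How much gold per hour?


Gold per minute = 50 * 8 = 400
Gold per hour = 400 * 60 = 24000

24000 gold/hour


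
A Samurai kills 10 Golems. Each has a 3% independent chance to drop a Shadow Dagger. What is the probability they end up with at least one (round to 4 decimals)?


P(at least one) = 1 - P(none) = 1 - (1-p)^n
p = 3/100 = 0.03
1 - p = 0.97
(1 - p)^10 = 0.97^10 = 0.737424
P(at least one) = 1 - 0.737424 = 0.2626

0.2626


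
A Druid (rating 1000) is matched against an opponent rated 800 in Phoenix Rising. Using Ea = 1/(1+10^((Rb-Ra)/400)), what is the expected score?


Elo expected score: Ea = 1/(1 + 10^((Rb-Ra)/400))
Rb - Ra = 800 - 1000 = -200
(Rb-Ra)/400 = -200/400 = -0.5
10^-0.5 = 0.316228
Ea = 1/(1 + 0.316228) = 1/1.316228 = 0.7597

0.7597


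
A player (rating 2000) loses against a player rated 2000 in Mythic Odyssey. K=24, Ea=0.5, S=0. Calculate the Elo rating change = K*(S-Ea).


Elo update: delta = K * (S - Ea), where S = 0 (loses)
S - Ea = 0 - 0.5 = -0.5
Rating change = 24 * -0.5
= -12.00

-12.00 rating points


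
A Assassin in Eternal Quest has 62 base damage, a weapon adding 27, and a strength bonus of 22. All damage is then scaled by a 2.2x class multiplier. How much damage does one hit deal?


Sum base + weapon + str = 62 + 27 + 22 = 111
Multiply by 2.2:
111 * 2.2 = 244.2

244.2 damage


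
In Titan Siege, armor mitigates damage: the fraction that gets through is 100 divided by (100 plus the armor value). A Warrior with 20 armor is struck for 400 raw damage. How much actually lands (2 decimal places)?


actual = 400 * 100 / (100 + 20)
= 400 * 100 / 120
= 40000 / 120
= 333.33

333.33 damage


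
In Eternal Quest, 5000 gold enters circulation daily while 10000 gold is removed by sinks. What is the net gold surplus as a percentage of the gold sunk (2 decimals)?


Net gold = 5000 - 10000 = -5000
Inflation rate = net / sunk * 100 = -5000 / 10000 * 100
= -0.5 * 100
= -50.00%

-50.00%


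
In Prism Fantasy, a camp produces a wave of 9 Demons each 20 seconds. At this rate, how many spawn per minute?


Spawns per minute = count * (60 / interval)
= 9 * (60 / 20)
= 9 * 3.0
= 27.0

27.0 per minute


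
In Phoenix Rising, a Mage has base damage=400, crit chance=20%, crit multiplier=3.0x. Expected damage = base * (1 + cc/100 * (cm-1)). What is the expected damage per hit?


E[dmg] = base * (1 + crit_chance * (crit_mult - 1))
cc as decimal = 20/100 = 0.2
cm - 1 = 3.0 - 1 = 2.0
Bonus factor = 0.2 * 2.0 = 0.4
Total multiplier = 1 + 0.4 = 1.4
Expected damage = 400 * 1.4 = 560.00

560.00 damage


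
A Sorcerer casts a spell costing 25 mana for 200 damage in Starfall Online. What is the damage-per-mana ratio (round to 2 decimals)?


Efficiency = damage / mana
= 200 / 25
= 8.00

8.00 dmg/mana


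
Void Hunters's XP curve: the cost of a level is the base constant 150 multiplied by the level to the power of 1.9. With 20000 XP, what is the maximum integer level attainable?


XP = 150 * level^1.9, so level = (XP / 150)^(1/1.9)
= (20000 / 150)^(1/1.9)
= 133.3333^0.5263
= 13.1338
Floor: level = 13

level 13


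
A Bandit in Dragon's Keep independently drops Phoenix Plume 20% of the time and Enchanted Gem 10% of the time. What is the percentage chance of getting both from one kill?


For independent events, P(both) = P(A) * P(B)
= 20% * 10%
= 200 / 100 %
= 2.0%

2.0%


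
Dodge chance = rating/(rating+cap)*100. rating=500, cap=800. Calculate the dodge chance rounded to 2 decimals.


dodge% = 500 / (500 + 800) * 100
= 500 / 1300 * 100
= 0.384615 * 100
= 38.46%

38.46%


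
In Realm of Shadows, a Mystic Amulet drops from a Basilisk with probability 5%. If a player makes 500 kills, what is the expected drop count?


Expected drops = kills * (drop_rate / 100)
= 500 * (5 / 100)
= 500 * 0.05
= 25.0

25.0 drops


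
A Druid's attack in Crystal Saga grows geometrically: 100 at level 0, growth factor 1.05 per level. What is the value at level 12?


value = base * growth^level
= 100 * 1.05^12
= 100 * 1.795856
= 179.59

179.59 attack


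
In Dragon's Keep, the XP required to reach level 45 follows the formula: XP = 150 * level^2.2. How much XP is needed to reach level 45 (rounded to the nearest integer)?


XP = 150 * level^2.2
Substitute level = 45:
XP = 150 * 45^2.2
= 150 * 4335.7829
= 650367

650367 XP


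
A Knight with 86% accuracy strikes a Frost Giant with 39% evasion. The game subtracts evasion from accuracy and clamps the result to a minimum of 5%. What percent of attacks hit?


accuracy - evasion = 86 - 39 = 47
Apply floor: max(47, 5) = 47
Hit chance = 47%

47%


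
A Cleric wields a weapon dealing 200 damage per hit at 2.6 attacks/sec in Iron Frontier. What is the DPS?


DPS = damage * attack_speed
= 200 * 2.6
= 520.0

520.0 DPS


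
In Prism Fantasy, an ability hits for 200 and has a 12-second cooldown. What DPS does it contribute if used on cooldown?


DPS = damage / cooldown
= 200 / 12
= 16.67

16.67 DPS


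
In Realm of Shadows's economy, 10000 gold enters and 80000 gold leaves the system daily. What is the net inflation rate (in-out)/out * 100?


Net gold = 10000 - 80000 = -70000
Inflation rate = net / sunk * 100 = -70000 / 80000 * 100
= -0.875 * 100
= -87.50%

-87.50%


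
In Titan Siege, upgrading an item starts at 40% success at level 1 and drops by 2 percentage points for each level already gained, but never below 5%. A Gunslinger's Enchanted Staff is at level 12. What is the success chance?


raw_rate = 40 - 2 * (12 - 1)
= 40 - 2 * 11
= 40 - 22
= 18
Apply floor: max(18, 5) = 18%

18%


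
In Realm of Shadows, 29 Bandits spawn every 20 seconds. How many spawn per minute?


Spawns per minute = count * (60 / interval)
= 29 * (60 / 20)
= 29 * 3.0
= 87.0

87.0 per minute


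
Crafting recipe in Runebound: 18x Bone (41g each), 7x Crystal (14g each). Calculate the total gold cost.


Cost breakdown:
  Bone: 18 * 41 = 738
  Crystal: 7 * 14 = 98
Total = 738 + 98 = 836

836 gold


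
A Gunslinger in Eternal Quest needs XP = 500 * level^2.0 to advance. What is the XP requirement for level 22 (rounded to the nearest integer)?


XP = 500 * level^2.0
Substitute level = 22:
XP = 500 * 22^2.0
= 500 * 484.0
= 242000

242000 XP


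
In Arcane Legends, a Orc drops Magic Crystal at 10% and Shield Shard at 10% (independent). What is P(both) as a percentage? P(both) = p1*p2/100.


For independent events, P(both) = P(A) * P(B)
= 10% * 10%
= 100 / 100 %
= 1.0%

1.0%


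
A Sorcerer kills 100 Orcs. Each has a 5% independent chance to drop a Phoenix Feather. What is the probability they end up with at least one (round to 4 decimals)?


P(at least one) = 1 - P(none) = 1 - (1-p)^n
p = 5/100 = 0.05
1 - p = 0.95
(1 - p)^100 = 0.95^100 = 0.005921
P(at least one) = 1 - 0.005921 = 0.9941

0.9941


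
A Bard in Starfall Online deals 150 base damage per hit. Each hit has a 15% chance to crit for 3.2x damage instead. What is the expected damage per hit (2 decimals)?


E[dmg] = base * (1 + crit_chance * (crit_mult - 1))
cc as decimal = 15/100 = 0.15
cm - 1 = 3.2 - 1 = 2.2
Bonus factor = 0.15 * 2.2 = 0.33
Total multiplier = 1 + 0.33 = 1.33
Expected damage = 150 * 1.33 = 199.50

199.50 damage


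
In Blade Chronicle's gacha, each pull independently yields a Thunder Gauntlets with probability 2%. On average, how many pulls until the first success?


Expected pulls for a geometric distribution = 1/p = 100 / rate%
= 100 / 2
= 50.0

50.0 pulls


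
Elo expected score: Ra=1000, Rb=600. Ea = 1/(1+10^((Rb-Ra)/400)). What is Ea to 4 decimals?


Elo expected score: Ea = 1/(1 + 10^((Rb-Ra)/400))
Rb - Ra = 600 - 1000 = -400
(Rb-Ra)/400 = -400/400 = -1.0
10^-1.0 = 0.1
Ea = 1/(1 + 0.1) = 1/1.1 = 0.9091

0.9091


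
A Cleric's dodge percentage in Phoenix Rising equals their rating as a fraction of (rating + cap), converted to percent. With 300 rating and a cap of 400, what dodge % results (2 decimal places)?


dodge% = 300 / (300 + 400) * 100
= 300 / 700 * 100
= 0.428571 * 100
= 42.86%

42.86%


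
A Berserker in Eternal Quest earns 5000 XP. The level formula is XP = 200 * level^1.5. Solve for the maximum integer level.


XP = 200 * level^1.5, so level = (XP / 200)^(1/1.5)
= (5000 / 200)^(1/1.5)
= 25.0^0.6667
= 8.5499
Floor: level = 8

level 8


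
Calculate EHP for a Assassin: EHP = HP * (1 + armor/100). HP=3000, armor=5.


EHP = 3000 * (1 + 5/100)
= 3000 * (1 + 0.05)
= 3000 * 1.05
= 3150.0

3150.0 EHP


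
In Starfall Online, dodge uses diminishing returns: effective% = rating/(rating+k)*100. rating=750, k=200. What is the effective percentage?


effective% = rating / (rating + k) * 100
= 750 / (750 + 200) * 100
= 750 / 950 * 100
= 0.789474 * 100
= 78.95%

78.95%


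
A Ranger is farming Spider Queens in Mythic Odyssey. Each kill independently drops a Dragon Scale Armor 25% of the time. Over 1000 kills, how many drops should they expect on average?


Expected drops = kills * (drop_rate / 100)
= 1000 * (25 / 100)
= 1000 * 0.25
= 250.0

250.0 drops


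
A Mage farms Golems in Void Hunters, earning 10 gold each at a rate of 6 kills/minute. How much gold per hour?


Gold per minute = 10 * 6 = 60
Gold per hour = 60 * 60 = 3600

3600 gold/hour


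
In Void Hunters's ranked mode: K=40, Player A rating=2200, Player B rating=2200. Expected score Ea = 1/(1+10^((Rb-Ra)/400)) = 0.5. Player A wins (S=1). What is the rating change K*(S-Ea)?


Elo update: delta = K * (S - Ea), where S = 1 (wins)
S - Ea = 1 - 0.5 = 0.5
Rating change = 40 * 0.5
= 20.00

20.00 rating points


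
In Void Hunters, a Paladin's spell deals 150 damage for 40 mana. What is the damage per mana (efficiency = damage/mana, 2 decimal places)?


Efficiency = damage / mana
= 150 / 40
= 3.75

3.75 dmg/mana


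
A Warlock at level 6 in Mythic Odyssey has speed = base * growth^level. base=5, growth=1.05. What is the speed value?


value = base * growth^level
= 5 * 1.05^6
= 5 * 1.340096
= 6.70

6.70 speed


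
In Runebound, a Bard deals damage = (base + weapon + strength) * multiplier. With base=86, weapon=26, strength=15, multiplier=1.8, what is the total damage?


Sum base + weapon + str = 86 + 26 + 15 = 127
Multiply by 1.8:
127 * 1.8 = 228.6

228.6 damage


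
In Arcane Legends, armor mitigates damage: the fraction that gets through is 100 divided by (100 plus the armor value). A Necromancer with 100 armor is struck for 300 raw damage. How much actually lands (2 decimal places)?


actual = 300 * 100 / (100 + 100)
= 300 * 100 / 200
= 30000 / 200
= 150.00

150.00 damage


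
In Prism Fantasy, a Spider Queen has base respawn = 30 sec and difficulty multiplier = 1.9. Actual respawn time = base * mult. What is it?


Respawn time = base * multiplier
= 30 * 1.9
= 57.0 seconds

57.0 seconds


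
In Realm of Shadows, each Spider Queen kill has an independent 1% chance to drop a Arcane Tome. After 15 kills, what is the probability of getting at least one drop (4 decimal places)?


P(at least one) = 1 - P(none) = 1 - (1-p)^n
p = 1/100 = 0.01
1 - p = 0.99
(1 - p)^15 = 0.99^15 = 0.860058
P(at least one) = 1 - 0.860058 = 0.1399

0.1399


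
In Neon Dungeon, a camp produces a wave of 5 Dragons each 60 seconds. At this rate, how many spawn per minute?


Spawns per minute = count * (60 / interval)
= 5 * (60 / 60)
= 5 * 1.0
= 5.0

5.0 per minute


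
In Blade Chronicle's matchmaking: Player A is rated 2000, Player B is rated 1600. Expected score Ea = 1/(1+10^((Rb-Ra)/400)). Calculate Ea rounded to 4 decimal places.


Elo expected score: Ea = 1/(1 + 10^((Rb-Ra)/400))
Rb - Ra = 1600 - 2000 = -400
(Rb-Ra)/400 = -400/400 = -1.0
10^-1.0 = 0.1
Ea = 1/(1 + 0.1) = 1/1.1 = 0.9091

0.9091


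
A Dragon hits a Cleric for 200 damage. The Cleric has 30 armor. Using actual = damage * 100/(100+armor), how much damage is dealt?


actual = 200 * 100 / (100 + 30)
= 200 * 100 / 130
= 20000 / 130
= 153.85

153.85 damage


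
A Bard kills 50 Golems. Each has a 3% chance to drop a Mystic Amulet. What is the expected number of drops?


Expected drops = kills * (drop_rate / 100)
= 50 * (3 / 100)
= 50 * 0.03
= 1.5

1.5 drops


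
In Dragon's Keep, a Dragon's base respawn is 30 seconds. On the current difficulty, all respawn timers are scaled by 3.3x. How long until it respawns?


Respawn time = base * multiplier
= 30 * 3.3
= 99.0 seconds

99.0 seconds


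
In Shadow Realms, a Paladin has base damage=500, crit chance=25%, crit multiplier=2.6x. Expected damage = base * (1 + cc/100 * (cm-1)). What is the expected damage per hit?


E[dmg] = base * (1 + crit_chance * (crit_mult - 1))
cc as decimal = 25/100 = 0.25
cm - 1 = 2.6 - 1 = 1.6
Bonus factor = 0.25 * 1.6 = 0.4
Total multiplier = 1 + 0.4 = 1.4
Expected damage = 500 * 1.4 = 700.00

700.00 damage


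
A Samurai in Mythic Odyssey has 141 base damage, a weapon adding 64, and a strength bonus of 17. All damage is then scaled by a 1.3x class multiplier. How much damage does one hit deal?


Sum base + weapon + str = 141 + 64 + 17 = 222
Multiply by 1.3:
222 * 1.3 = 288.6

288.6 damage


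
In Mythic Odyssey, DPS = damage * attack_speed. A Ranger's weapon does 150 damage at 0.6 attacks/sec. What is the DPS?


DPS = damage * attack_speed
= 150 * 0.6
= 90.0

90.0 DPS


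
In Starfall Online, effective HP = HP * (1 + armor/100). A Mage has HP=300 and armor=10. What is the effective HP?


EHP = 300 * (1 + 10/100)
= 300 * (1 + 0.1)
= 300 * 1.1
= 330.0

330.0 EHP


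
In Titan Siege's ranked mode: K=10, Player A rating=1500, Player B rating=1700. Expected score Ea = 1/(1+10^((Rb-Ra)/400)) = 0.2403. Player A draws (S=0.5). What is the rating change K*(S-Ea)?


Elo update: delta = K * (S - Ea), where S = 0.5 (draws)
S - Ea = 0.5 - 0.2403 = 0.2597
Rating change = 10 * 0.2597
= 2.60

2.60 rating points


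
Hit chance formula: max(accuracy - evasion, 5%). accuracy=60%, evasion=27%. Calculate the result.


accuracy - evasion = 60 - 27 = 33
Apply floor: max(33, 5) = 33
Hit chance = 33%

33%


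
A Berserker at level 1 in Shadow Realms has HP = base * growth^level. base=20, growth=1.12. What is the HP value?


value = base * growth^level
= 20 * 1.12^1
= 20 * 1.12
= 22.40

22.40 HP


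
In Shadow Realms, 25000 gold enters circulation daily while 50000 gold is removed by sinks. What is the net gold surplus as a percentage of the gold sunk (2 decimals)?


Net gold = 25000 - 50000 = -25000
Inflation rate = net / sunk * 100 = -25000 / 50000 * 100
= -0.5 * 100
= -50.00%

-50.00%


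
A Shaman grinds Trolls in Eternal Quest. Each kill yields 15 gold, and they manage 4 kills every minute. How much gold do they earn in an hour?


Gold per minute = 15 * 4 = 60
Gold per hour = 60 * 60 = 3600

3600 gold/hour


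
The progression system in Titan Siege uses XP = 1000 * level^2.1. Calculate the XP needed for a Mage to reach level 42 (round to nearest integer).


XP = 1000 * level^2.1
Substitute level = 42:
XP = 1000 * 42^2.1
= 1000 * 2563.4421
= 2563442

2563442 XP


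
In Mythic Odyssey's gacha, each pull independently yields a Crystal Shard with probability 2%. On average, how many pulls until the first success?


Expected pulls for a geometric distribution = 1/p = 100 / rate%
= 100 / 2
= 50.0

50.0 pulls


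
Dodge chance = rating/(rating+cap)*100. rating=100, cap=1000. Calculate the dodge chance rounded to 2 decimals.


dodge% = 100 / (100 + 1000) * 100
= 100 / 1100 * 100
= 0.090909 * 100
= 9.09%

9.09%


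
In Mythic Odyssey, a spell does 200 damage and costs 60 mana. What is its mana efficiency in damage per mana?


Efficiency = damage / mana
= 200 / 60
= 3.33

3.33 dmg/mana


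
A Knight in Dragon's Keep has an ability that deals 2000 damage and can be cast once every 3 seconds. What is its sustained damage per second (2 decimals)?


DPS = damage / cooldown
= 2000 / 3
= 666.67

666.67 DPS


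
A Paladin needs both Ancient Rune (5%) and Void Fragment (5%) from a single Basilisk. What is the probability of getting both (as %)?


For independent events, P(both) = P(A) * P(B)
= 5% * 5%
= 25 / 100 %
= 0.25%

0.25%


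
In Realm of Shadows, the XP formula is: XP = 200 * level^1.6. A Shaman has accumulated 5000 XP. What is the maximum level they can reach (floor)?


XP = 200 * level^1.6, so level = (XP / 200)^(1/1.6)
= (5000 / 200)^(1/1.6)
= 25.0^0.625
= 7.4767
Floor: level = 7

level 7


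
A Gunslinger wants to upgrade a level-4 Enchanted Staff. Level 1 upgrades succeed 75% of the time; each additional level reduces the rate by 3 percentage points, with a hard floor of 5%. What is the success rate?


raw_rate = 75 - 3 * (4 - 1)
= 75 - 3 * 3
= 75 - 9
= 66
Apply floor: max(66, 5) = 66%

66%


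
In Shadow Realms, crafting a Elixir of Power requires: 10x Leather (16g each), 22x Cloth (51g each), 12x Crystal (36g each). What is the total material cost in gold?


Cost breakdown:
  Leather: 10 * 16 = 160
  Cloth: 22 * 51 = 1122
  Crystal: 12 * 36 = 432
Total = 160 + 1122 + 432 = 1714

1714 gold


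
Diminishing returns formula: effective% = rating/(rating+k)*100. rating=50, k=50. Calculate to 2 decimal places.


effective% = rating / (rating + k) * 100
= 50 / (50 + 50) * 100
= 50 / 100 * 100
= 0.5 * 100
= 50.00%

50.00%


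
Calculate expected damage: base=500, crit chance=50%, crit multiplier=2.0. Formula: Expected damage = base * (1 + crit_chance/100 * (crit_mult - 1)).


E[dmg] = base * (1 + crit_chance * (crit_mult - 1))
cc as decimal = 50/100 = 0.5
cm - 1 = 2.0 - 1 = 1.0
Bonus factor = 0.5 * 1.0 = 0.5
Total multiplier = 1 + 0.5 = 1.5
Expected damage = 500 * 1.5 = 750.00

750.00 damage


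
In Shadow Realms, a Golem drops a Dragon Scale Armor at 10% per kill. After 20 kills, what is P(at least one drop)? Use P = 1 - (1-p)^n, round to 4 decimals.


P(at least one) = 1 - P(none) = 1 - (1-p)^n
p = 10/100 = 0.1
1 - p = 0.9
(1 - p)^20 = 0.9^20 = 0.121577
P(at least one) = 1 - 0.121577 = 0.8784

0.8784


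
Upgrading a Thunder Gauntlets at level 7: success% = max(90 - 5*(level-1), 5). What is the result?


raw_rate = 90 - 5 * (7 - 1)
= 90 - 5 * 6
= 90 - 30
= 60
Apply floor: max(60, 5) = 60%

60%


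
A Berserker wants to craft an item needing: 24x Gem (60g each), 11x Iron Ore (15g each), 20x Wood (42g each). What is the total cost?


Cost breakdown:
  Gem: 24 * 60 = 1440
  Iron Ore: 11 * 15 = 165
  Wood: 20 * 42 = 840
Total = 1440 + 165 + 840 = 2445

2445 gold


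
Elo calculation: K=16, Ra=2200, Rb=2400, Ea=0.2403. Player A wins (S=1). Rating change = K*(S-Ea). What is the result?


Elo update: delta = K * (S - Ea), where S = 1 (wins)
S - Ea = 1 - 0.2403 = 0.7597
Rating change = 16 * 0.7597
= 12.16

12.16 rating points


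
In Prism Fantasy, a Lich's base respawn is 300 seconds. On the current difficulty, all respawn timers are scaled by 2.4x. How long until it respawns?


Respawn time = base * multiplier
= 300 * 2.4
= 720.0 seconds

720.0 seconds


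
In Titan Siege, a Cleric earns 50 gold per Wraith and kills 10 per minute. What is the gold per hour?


Gold per minute = 50 * 10 = 500
Gold per hour = 500 * 60 = 30000

30000 gold/hour


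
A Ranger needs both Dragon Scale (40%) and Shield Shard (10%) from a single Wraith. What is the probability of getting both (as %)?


For independent events, P(both) = P(A) * P(B)
= 40% * 10%
= 400 / 100 %
= 4.0%

4.0%


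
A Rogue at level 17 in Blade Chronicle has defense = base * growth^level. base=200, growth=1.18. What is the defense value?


value = base * growth^level
= 200 * 1.18^17
= 200 * 16.672247
= 3334.45

3334.45 defense


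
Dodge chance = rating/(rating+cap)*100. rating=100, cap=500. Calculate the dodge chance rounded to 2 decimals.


dodge% = 100 / (100 + 500) * 100
= 100 / 600 * 100
= 0.166667 * 100
= 16.67%

16.67%


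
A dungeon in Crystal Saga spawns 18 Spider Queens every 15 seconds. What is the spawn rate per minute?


Spawns per minute = count * (60 / interval)
= 18 * (60 / 15)
= 18 * 4.0
= 72.0

72.0 per minute


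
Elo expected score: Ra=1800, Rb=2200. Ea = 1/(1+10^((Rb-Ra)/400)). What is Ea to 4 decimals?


Elo expected score: Ea = 1/(1 + 10^((Rb-Ra)/400))
Rb - Ra = 2200 - 1800 = 400
(Rb-Ra)/400 = 400/400 = 1.0
10^1.0 = 10.0
Ea = 1/(1 + 10.0) = 1/11.0 = 0.0909

0.0909


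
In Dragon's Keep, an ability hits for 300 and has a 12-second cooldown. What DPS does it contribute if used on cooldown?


DPS = damage / cooldown
= 300 / 12
= 25.00

25.00 DPS


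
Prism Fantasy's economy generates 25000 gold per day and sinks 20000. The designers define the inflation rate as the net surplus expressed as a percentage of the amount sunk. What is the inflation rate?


Net gold = 25000 - 20000 = 5000
Inflation rate = net / sunk * 100 = 5000 / 20000 * 100
= 0.25 * 100
= 25.00%

25.00%


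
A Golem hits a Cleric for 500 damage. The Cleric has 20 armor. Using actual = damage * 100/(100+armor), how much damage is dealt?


actual = 500 * 100 / (100 + 20)
= 500 * 100 / 120
= 50000 / 120
= 416.67

416.67 damage


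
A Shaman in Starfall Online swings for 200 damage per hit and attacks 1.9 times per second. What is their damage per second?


DPS = damage * attack_speed
= 200 * 1.9
= 380.0

380.0 DPS


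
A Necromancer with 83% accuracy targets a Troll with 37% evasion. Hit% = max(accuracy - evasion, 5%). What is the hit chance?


accuracy - evasion = 83 - 37 = 46
Apply floor: max(46, 5) = 46
Hit chance = 46%

46%


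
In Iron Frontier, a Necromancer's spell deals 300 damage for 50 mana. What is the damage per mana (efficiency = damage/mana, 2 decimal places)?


Efficiency = damage / mana
= 300 / 50
= 6.00

6.00 dmg/mana


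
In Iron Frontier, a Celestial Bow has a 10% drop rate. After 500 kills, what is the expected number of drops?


Expected drops = kills * (drop_rate / 100)
= 500 * (10 / 100)
= 500 * 0.1
= 50.0

50.0 drops


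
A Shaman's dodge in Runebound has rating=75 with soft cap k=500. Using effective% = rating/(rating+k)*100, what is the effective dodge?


effective% = rating / (rating + k) * 100
= 75 / (75 + 500) * 100
= 75 / 575 * 100
= 0.130435 * 100
= 13.04%

13.04%


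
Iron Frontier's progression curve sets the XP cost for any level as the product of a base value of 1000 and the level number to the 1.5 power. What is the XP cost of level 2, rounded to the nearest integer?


XP = 1000 * level^1.5
Substitute level = 2:
XP = 1000 * 2^1.5
= 1000 * 2.8284
= 2828

2828 XP


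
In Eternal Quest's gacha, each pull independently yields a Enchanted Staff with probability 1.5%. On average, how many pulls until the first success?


Expected pulls for a geometric distribution = 1/p = 100 / rate%
= 100 / 1.5
= 66.67

66.67 pulls


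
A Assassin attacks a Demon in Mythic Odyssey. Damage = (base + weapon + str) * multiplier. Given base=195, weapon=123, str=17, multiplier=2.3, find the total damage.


Sum base + weapon + str = 195 + 123 + 17 = 335
Multiply by 2.3:
335 * 2.3 = 770.5

770.5 damage


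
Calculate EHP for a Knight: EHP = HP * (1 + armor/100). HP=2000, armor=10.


EHP = 2000 * (1 + 10/100)
= 2000 * (1 + 0.1)
= 2000 * 1.1
= 2200.0

2200.0 EHP


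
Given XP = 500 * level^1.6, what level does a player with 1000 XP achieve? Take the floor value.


XP = 500 * level^1.6, so level = (XP / 500)^(1/1.6)
= (1000 / 500)^(1/1.6)
= 2.0^0.625
= 1.5422
Floor: level = 1

level 1


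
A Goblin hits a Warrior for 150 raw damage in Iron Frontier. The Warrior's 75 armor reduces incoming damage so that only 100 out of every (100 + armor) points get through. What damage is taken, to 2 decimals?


actual = 150 * 100 / (100 + 75)
= 150 * 100 / 175
= 15000 / 175
= 85.71

85.71 damage


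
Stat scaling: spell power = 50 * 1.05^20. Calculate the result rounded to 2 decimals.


value = base * growth^level
= 50 * 1.05^20
= 50 * 2.653298
= 132.66

132.66 spell power


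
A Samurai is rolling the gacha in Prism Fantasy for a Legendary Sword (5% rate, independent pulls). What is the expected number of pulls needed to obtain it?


Expected pulls for a geometric distribution = 1/p = 100 / rate%
= 100 / 5
= 20.0

20.0 pulls


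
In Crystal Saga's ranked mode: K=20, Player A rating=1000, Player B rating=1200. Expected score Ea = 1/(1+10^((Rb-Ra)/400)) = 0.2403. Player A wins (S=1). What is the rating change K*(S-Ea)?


Elo update: delta = K * (S - Ea), where S = 1 (wins)
S - Ea = 1 - 0.2403 = 0.7597
Rating change = 20 * 0.7597
= 15.19

15.19 rating points


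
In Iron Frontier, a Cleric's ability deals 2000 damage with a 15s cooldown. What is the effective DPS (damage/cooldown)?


DPS = damage / cooldown
= 2000 / 15
= 133.33

133.33 DPS


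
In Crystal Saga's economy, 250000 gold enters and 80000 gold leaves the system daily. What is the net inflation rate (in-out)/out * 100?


Net gold = 250000 - 80000 = 170000
Inflation rate = net / sunk * 100 = 170000 / 80000 * 100
= 2.125 * 100
= 212.50%

212.50%


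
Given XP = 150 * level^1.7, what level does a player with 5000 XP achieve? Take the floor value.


XP = 150 * level^1.7, so level = (XP / 150)^(1/1.7)
= (5000 / 150)^(1/1.7)
= 33.3333^0.5882
= 7.867
Floor: level = 7

level 7


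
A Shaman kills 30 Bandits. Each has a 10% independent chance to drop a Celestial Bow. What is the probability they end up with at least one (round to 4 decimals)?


P(at least one) = 1 - P(none) = 1 - (1-p)^n
p = 10/100 = 0.1
1 - p = 0.9
(1 - p)^30 = 0.9^30 = 0.042391
P(at least one) = 1 - 0.042391 = 0.9576

0.9576


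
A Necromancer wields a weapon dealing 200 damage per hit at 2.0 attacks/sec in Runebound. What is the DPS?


DPS = damage * attack_speed
= 200 * 2.0
= 400.0

400.0 DPS


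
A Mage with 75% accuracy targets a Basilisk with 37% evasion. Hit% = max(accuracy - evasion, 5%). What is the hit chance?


accuracy - evasion = 75 - 37 = 38
Apply floor: max(38, 5) = 38
Hit chance = 38%

38%


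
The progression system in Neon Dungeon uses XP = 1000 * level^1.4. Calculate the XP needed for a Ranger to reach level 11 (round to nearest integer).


XP = 1000 * level^1.4
Substitute level = 11:
XP = 1000 * 11^1.4
= 1000 * 28.70448
= 28704

28704 XP


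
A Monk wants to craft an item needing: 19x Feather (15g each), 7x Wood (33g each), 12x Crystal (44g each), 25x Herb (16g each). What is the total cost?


Cost breakdown:
  Feather: 19 * 15 = 285
  Wood: 7 * 33 = 231
  Crystal: 12 * 44 = 528
  Herb: 25 * 16 = 400
Total = 285 + 231 + 528 + 400 = 1444

1444 gold


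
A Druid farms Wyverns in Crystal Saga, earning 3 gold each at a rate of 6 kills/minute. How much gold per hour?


Gold per minute = 3 * 6 = 18
Gold per hour = 18 * 60 = 1080

1080 gold/hour


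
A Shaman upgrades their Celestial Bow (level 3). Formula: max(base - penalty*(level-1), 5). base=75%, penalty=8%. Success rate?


raw_rate = 75 - 8 * (3 - 1)
= 75 - 8 * 2
= 75 - 16
= 59
Apply floor: max(59, 5) = 59%

59%


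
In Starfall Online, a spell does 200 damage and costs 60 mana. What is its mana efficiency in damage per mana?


Efficiency = damage / mana
= 200 / 60
= 3.33

3.33 dmg/mana


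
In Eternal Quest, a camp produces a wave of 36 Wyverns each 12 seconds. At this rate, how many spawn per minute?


Spawns per minute = count * (60 / interval)
= 36 * (60 / 12)
= 36 * 5.0
= 180.0

180.0 per minute


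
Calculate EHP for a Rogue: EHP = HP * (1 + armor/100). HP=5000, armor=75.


EHP = 5000 * (1 + 75/100)
= 5000 * (1 + 0.75)
= 5000 * 1.75
= 8750.0

8750.0 EHP


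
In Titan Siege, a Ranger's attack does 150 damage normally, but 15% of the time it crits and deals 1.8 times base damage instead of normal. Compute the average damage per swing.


E[dmg] = base * (1 + crit_chance * (crit_mult - 1))
cc as decimal = 15/100 = 0.15
cm - 1 = 1.8 - 1 = 0.8
Bonus factor = 0.15 * 0.8 = 0.12
Total multiplier = 1 + 0.12 = 1.12
Expected damage = 150 * 1.12 = 168.00

168.00 damage


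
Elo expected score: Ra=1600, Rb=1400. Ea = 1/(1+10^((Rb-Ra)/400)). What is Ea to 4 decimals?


Elo expected score: Ea = 1/(1 + 10^((Rb-Ra)/400))
Rb - Ra = 1400 - 1600 = -200
(Rb-Ra)/400 = -200/400 = -0.5
10^-0.5 = 0.316228
Ea = 1/(1 + 0.316228) = 1/1.316228 = 0.7597

0.7597


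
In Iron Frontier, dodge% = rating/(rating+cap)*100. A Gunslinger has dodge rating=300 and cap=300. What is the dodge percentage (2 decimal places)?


dodge% = 300 / (300 + 300) * 100
= 300 / 600 * 100
= 0.5 * 100
= 50.00%

50.00%


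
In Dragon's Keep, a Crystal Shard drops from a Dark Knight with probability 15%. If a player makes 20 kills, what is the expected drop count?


Expected drops = kills * (drop_rate / 100)
= 20 * (15 / 100)
= 20 * 0.15
= 3.0

3.0 drops


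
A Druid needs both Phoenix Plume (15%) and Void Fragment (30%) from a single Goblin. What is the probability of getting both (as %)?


For independent events, P(both) = P(A) * P(B)
= 15% * 30%
= 450 / 100 %
= 4.5%

4.5%


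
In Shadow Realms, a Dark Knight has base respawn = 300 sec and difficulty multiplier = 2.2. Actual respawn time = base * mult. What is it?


Respawn time = base * multiplier
= 300 * 2.2
= 660.0 seconds

660.0 seconds


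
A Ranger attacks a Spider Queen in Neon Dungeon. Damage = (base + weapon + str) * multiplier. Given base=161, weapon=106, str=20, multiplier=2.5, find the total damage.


Sum base + weapon + str = 161 + 106 + 20 = 287
Multiply by 2.5:
287 * 2.5 = 717.5

717.5 damage


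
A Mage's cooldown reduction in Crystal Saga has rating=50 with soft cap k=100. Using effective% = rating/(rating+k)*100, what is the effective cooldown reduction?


effective% = rating / (rating + k) * 100
= 50 / (50 + 100) * 100
= 50 / 150 * 100
= 0.333333 * 100
= 33.33%

33.33%


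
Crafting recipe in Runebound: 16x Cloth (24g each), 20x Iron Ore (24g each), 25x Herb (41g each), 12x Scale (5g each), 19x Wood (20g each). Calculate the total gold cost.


Cost breakdown:
  Cloth: 16 * 24 = 384
  Iron Ore: 20 * 24 = 480
  Herb: 25 * 41 = 1025
  Scale: 12 * 5 = 60
  Wood: 19 * 20 = 380
Total = 384 + 480 + 1025 + 60 + 380 = 2329

2329 gold


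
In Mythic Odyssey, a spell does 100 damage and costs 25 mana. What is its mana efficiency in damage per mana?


Efficiency = damage / mana
= 100 / 25
= 4.00

4.00 dmg/mana


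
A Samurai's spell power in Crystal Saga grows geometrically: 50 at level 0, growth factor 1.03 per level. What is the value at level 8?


value = base * growth^level
= 50 * 1.03^8
= 50 * 1.26677
= 63.34

63.34 spell power


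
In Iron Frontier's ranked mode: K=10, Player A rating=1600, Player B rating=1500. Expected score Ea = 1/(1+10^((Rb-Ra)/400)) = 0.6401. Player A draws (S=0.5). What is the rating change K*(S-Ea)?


Elo update: delta = K * (S - Ea), where S = 0.5 (draws)
S - Ea = 0.5 - 0.6401 = -0.1401
Rating change = 10 * -0.1401
= -1.40

-1.40 rating points


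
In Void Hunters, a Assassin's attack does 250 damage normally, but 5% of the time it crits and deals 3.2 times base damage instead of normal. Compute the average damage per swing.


E[dmg] = base * (1 + crit_chance * (crit_mult - 1))
cc as decimal = 5/100 = 0.05
cm - 1 = 3.2 - 1 = 2.2
Bonus factor = 0.05 * 2.2 = 0.11
Total multiplier = 1 + 0.11 = 1.11
Expected damage = 250 * 1.11 = 277.50

277.50 damage


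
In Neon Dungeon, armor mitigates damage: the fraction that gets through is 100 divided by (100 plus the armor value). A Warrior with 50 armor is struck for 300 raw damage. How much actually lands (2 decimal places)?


actual = 300 * 100 / (100 + 50)
= 300 * 100 / 150
= 30000 / 150
= 200.00

200.00 damage


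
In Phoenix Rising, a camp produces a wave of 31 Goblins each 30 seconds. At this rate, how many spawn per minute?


Spawns per minute = count * (60 / interval)
= 31 * (60 / 30)
= 31 * 2.0
= 62.0

62.0 per minute


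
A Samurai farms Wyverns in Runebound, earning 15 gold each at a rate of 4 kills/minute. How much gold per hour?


Gold per minute = 15 * 4 = 60
Gold per hour = 60 * 60 = 3600

3600 gold/hour


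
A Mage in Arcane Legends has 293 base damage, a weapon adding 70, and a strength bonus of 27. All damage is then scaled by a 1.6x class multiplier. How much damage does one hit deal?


Sum base + weapon + str = 293 + 70 + 27 = 390
Multiply by 1.6:
390 * 1.6 = 624.0

624.0 damage


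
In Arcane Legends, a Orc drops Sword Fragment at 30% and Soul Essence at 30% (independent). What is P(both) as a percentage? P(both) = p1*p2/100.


For independent events, P(both) = P(A) * P(B)
= 30% * 30%
= 900 / 100 %
= 9.0%

9.0%


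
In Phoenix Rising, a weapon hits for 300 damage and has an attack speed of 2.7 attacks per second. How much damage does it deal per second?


DPS = damage * attack_speed
= 300 * 2.7
= 810.0

810.0 DPS


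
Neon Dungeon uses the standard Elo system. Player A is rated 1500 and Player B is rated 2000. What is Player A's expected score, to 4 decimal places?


Elo expected score: Ea = 1/(1 + 10^((Rb-Ra)/400))
Rb - Ra = 2000 - 1500 = 500
(Rb-Ra)/400 = 500/400 = 1.25
10^1.25 = 17.782794
Ea = 1/(1 + 17.782794) = 1/18.782794 = 0.0532

0.0532


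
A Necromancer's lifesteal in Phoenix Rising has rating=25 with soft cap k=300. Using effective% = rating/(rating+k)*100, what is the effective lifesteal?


effective% = rating / (rating + k) * 100
= 25 / (25 + 300) * 100
= 25 / 325 * 100
= 0.076923 * 100
= 7.69%

7.69%


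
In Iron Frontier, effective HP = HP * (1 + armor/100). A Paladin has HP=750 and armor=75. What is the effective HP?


EHP = 750 * (1 + 75/100)
= 750 * (1 + 0.75)
= 750 * 1.75
= 1312.5

1312.5 EHP


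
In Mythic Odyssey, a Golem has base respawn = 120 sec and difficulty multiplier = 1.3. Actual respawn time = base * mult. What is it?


Respawn time = base * multiplier
= 120 * 1.3
= 156.0 seconds

156.0 seconds


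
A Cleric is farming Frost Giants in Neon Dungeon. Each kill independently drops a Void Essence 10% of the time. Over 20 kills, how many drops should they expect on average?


Expected drops = kills * (drop_rate / 100)
= 20 * (10 / 100)
= 20 * 0.1
= 2.0

2.0 drops
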